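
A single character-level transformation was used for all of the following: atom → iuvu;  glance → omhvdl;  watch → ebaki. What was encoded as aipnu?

The shifts repeat in a cycle of length 3: positions 0,1,… shift by +8, +1, +7, then the pattern repeats.
Undoing it on aipnu: a−8=s, i−1=h, p−7=i, n−8=f, u−1=t.

shift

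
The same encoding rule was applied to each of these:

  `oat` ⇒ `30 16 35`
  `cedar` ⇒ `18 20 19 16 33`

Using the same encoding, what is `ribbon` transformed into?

33 24 17 17 30 29

o is letter #15 and maps to 30: an offset of 15. The number is (letter's place in the alphabet, a=1) + 15.
Applying it to ribbon: r=18→33, i=9→24, b=2→17, b=2→17, o=15→30, n=14→29.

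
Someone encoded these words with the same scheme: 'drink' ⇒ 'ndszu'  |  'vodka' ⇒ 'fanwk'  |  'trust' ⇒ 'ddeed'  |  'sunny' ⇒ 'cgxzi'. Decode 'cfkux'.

stain

Shifts by position in drink: pos 0: d→n (+10), pos 1: r→d (+12), pos 2: i→s (+10), pos 3: n→z (+12) — repeating every 2. It's a Vigenère-style cipher with numeric key [10,12]: position i shifts by key[i mod 2].
Undoing it on cfkux: c−10=s, f−12=t, k−10=a, u−12=i, x−10=n.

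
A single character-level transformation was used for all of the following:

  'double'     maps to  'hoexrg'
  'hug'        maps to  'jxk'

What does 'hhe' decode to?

The output letters match the input read backwards, each shifted +3: double reversed is elbuod. Read the word backwards and shift each letter +3.
Undoing it on hhe: shift back: h−3=e, h−3=e, e−3=b → eeb; then reverse → bee.

bee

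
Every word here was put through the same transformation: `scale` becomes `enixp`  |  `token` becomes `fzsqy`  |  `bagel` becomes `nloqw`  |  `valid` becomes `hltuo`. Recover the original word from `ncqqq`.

brief

Shifts by position in scale: pos 0: s→e (+12), pos 1: c→n (+11), pos 2: a→i (+8), pos 3: l→x (+12), pos 4: e→p (+11) — repeating every 3. A repeating key of period 3 is used — shifts +12, +11, +8 over and over.
Reversing it on ncqqq: n−12=b, c−11=r, q−8=i, q−12=e, q−11=f.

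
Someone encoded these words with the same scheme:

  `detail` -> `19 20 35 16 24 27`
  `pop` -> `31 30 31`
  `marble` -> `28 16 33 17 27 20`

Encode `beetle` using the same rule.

d is letter #4 and maps to 19: an offset of 15. Each letter is replaced by its alphabet position (a=1..z=26) + 15.
For beetle: b=2→17, e=5→20, e=5→20, t=20→35, l=12→27, e=5→20.

17 20 20 35 27 20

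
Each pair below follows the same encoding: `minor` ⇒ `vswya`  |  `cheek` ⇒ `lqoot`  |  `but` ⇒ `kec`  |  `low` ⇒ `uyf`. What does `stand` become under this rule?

The shift depends on letter class: consonant m→v is +9, but vowel i→s is +10. Vowels shift forward by 10 and consonants shift forward by 9.
Applying it to stand: s(cons)+9=b, t(cons)+9=c, a(vowel)+10=k, n(cons)+9=w, d(cons)+9=m.

bckwm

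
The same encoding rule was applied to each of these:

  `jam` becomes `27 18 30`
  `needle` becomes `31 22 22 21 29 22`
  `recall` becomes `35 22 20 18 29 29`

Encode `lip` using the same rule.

29 26 33

j is letter #10 and maps to 27: an offset of 17. The number is (letter's place in the alphabet, a=1) + 17.
For lip: l=12→29, i=9→26, p=16→33.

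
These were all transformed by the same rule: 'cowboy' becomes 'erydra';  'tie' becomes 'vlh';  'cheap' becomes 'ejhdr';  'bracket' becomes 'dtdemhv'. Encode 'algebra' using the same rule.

dnihdtd

The shift depends on letter class: consonant c→e is +2, but vowel o→r is +3. The rule splits by letter class: vowels +3, consonants +2.
For algebra: a(vowel)+3=d, l(cons)+2=n, g(cons)+2=i, e(vowel)+3=h, b(cons)+2=d, r(cons)+2=t, a(vowel)+3=d.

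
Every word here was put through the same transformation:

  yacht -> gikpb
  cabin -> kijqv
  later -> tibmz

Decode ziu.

Every letter moves 8 places later in the alphabet, wrapping around z→a.
Reversing it on ziu: z−8=r, i−8=a, u−8=m.

ram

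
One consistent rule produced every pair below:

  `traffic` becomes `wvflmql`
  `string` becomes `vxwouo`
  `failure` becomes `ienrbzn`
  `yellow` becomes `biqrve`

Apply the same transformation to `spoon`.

Letter i (0-indexed) is shifted by i+3, so successive shifts are 3, 4, 5, ….
On spoon: s+3=v, p+4=t, o+5=t, o+6=u, n+7=u.

vttuu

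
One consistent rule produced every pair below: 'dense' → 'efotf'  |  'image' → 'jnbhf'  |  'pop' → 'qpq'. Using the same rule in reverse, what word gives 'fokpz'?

Compare letters: d→e is +1, e→f is +1, n→o is +1 — a constant shift. This is a Caesar cipher with shift 1.
Reversing it on fokpz: f−1=e, o−1=n, k−1=j, p−1=o, z−1=y.

enjoy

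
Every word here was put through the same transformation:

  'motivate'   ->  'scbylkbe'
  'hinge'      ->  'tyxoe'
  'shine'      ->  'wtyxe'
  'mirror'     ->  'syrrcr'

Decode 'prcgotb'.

m(12)→s(18) and o(14)→c(2) fit y≡5x+10 (mod 26); the inverse of 5 mod 26 is 21. This is an affine cipher: with a=0,…,z=25, each position x becomes (5x+10) mod 26.
Decoding prcgotb: p(15)→21·(15−10)≡1=b; r(17)→21·(17−10)≡17=r; c(2)→21·(2−10)≡14=o; g(6)→21·(6−10)≡20=u; o(14)→21·(14−10)≡6=g; t(19)→21·(19−10)≡7=h; b(1)→21·(1−10)≡19=t (all mod 26).

brought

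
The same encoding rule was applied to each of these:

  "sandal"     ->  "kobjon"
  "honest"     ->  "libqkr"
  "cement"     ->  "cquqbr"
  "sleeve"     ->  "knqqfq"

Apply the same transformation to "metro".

uqrdi

s(18)→k(10) and a(0)→o(14) fit y≡7x+14 (mod 26); the inverse of 7 mod 26 is 15. This is an affine cipher: with a=0,…,z=25, each position x becomes (7x+14) mod 26.
For metro: m(12)→7·12+14≡20=u; e(4)→7·4+14≡16=q; t(19)→7·19+14≡17=r; r(17)→7·17+14≡3=d; o(14)→7·14+14≡8=i (all mod 26).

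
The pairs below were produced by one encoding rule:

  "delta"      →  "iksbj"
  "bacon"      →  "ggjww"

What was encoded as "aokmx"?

video

In delta: d→i is +5, e→k is +6, l→s is +7, t→b is +8 — the shift increases by 1 each position. The shift increases by 1 at each position, starting from +5: 5, 6, 7, ….
Reversing it on aokmx: a−5=v, o−6=i, k−7=d, m−8=e, x−9=o.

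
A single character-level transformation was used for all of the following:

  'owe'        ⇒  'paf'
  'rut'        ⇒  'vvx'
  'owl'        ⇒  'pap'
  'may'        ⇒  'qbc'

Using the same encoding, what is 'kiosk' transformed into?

ojpwo

Two shifts are in play — +1 for a/e/i/o/u, +4 for every other letter.
For kiosk: k(cons)+4=o, i(vowel)+1=j, o(vowel)+1=p, s(cons)+4=w, k(cons)+4=o.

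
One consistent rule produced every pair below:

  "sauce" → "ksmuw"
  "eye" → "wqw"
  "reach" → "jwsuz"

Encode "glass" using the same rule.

This is a Caesar cipher with shift 18.
Applying it to glass: g+18=y, l+18=d, a+18=s, s+18=k, s+18=k.

ydskk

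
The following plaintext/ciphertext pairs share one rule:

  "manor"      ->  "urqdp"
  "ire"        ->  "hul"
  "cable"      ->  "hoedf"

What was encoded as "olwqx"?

Two steps: reverse the string, then apply a Caesar shift of +3.
Decoding olwqx: shift back: o−3=l, l−3=i, w−3=t, q−3=n, x−3=u → litnu; then reverse → until.

until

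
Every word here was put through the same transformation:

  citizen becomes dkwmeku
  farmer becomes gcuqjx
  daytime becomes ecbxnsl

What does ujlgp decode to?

In citizen: c→d is +1, i→k is +2, t→w is +3, i→m is +4 — the shift increases by 1 each position. Letter i (0-indexed) is shifted by i+1, so successive shifts are 1, 2, 3, ….
Undoing it on ujlgp: u−1=t, j−2=h, l−3=i, g−4=c, p−5=k.

thick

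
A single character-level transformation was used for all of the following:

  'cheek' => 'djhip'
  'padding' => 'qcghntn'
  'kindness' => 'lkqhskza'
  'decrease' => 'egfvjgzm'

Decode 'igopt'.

hello

Each letter shifts forward by (position + 1), i.e. 1, 2, 3, … — the shift grows by one for each successive letter.
Reversing it on igopt: i−1=h, g−2=e, o−3=l, p−4=l, t−5=o.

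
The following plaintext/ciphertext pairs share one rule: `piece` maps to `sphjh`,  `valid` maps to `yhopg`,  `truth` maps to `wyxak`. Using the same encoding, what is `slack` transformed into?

Shifts by position in piece: pos 0: p→s (+3), pos 1: i→p (+7), pos 2: e→h (+3), pos 3: c→j (+7) — repeating every 2. It's a Vigenère-style cipher with numeric key [3,7]: position i shifts by key[i mod 2].
On slack: s+3=v, l+7=s, a+3=d, c+7=j, k+3=n.

vsdjn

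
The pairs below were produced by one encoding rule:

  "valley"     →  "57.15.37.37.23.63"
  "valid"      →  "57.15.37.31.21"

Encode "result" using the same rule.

v(#22)→57 and a(#1)→15: differences scale by 2, so n = 2·pos + 13. The formula is n = 2×(alphabet index, a=1) + 13.
For result: r=18→49, e=5→23, s=19→51, u=21→55, l=12→37, t=20→53.

49.23.51.55.37.53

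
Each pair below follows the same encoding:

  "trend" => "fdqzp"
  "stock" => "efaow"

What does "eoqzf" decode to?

scent

Each letter is shifted forward by 12 in the alphabet (a Caesar shift of +12).
Reversing it on eoqzf: e−12=s, o−12=c, q−12=e, z−12=n, f−12=t.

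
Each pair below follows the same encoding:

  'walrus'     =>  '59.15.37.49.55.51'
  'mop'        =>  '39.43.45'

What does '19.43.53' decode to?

cot

w(#23)→59 and a(#1)→15: differences scale by 2, so n = 2·pos + 13. With a=1..z=26, the number is 2·pos + 13.
Undoing it on 19.43.53: 19→(19−13)÷2=3=c, 43→(43−13)÷2=15=o, 53→(53−13)÷2=20=t.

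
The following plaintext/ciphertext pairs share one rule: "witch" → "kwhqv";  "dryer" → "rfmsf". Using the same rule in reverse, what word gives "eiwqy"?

Compare letters: w→k is +14, i→w is +14, t→h is +14 — a constant shift. This is a Caesar cipher with shift 14.
Undoing it on eiwqy: e−14=q, i−14=u, w−14=i, q−14=c, y−14=k.

quick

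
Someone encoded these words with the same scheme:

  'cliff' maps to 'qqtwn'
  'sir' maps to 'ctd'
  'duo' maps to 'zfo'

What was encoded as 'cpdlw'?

laser

Two steps: reverse the string, then apply a Caesar shift of +11.
Decoding cpdlw: shift back: c−11=r, p−11=e, d−11=s, l−11=a, w−11=l → resal; then reverse → laser.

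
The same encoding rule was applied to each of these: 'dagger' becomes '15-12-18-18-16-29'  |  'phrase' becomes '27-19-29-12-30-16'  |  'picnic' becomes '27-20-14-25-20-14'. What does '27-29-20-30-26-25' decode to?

d is letter #4 and maps to 15: an offset of 11. The number is (letter's place in the alphabet, a=1) + 11.
Decoding 27-29-20-30-26-25: 27→(27−11)÷1=16=p, 29→(29−11)÷1=18=r, 20→(20−11)÷1=9=i, 30→(30−11)÷1=19=s, 26→(26−11)÷1=15=o, 25→(25−11)÷1=14=n.

prison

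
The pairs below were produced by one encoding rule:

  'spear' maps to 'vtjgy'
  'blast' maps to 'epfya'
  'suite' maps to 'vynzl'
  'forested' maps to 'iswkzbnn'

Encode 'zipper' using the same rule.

cmuvlz

The shift increases by 1 at each position, starting from +3: 3, 4, 5, ….
For zipper: z+3=c, i+4=m, p+5=u, p+6=v, e+7=l, r+8=z.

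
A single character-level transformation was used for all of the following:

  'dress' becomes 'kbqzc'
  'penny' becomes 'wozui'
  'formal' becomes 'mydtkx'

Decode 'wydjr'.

Shifts by position in dress: pos 0: d→k (+7), pos 1: r→b (+10), pos 2: e→q (+12), pos 3: s→z (+7), pos 4: s→c (+10) — repeating every 3. The shifts repeat in a cycle of length 3: positions 0,1,… shift by +7, +10, +12, then the pattern repeats.
Reversing it on wydjr: w−7=p, y−10=o, d−12=r, j−7=c, r−10=h.

porch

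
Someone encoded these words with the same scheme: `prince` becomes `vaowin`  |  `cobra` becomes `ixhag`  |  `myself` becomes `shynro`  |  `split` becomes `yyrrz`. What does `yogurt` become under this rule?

exmdxc

Shifts by position in prince: pos 0: p→v (+6), pos 1: r→a (+9), pos 2: i→o (+6), pos 3: n→w (+9) — repeating every 2. A repeating key of period 2 is used — shifts +6, +9 over and over.
On yogurt: y+6=e, o+9=x, g+6=m, u+9=d, r+6=x, t+9=c.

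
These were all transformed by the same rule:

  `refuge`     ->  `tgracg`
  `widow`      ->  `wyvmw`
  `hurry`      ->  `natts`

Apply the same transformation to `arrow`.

ottmw

Treating letters as 0–25, the rule is x ↦ 11x + 14 (mod 26).
For arrow: a(0)→11·0+14≡14=o; r(17)→11·17+14≡19=t; r(17)→11·17+14≡19=t; o(14)→11·14+14≡12=m; w(22)→11·22+14≡22=w (all mod 26).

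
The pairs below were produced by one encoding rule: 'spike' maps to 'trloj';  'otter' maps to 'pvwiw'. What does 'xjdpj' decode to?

In spike: s→t is +1, p→r is +2, i→l is +3, k→o is +4 — the shift increases by 1 each position. Letter i (0-indexed) is shifted by i+1, so successive shifts are 1, 2, 3, ….
Decoding xjdpj: x−1=w, j−2=h, d−3=a, p−4=l, j−5=e.

whale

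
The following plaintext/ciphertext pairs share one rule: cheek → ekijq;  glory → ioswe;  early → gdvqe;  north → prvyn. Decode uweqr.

stall

In cheek: c→e is +2, h→k is +3, e→i is +4, e→j is +5 — the shift increases by 1 each position. Each letter shifts forward by (position + 2), i.e. 2, 3, 4, … — the shift grows by one for each successive letter.
Undoing it on uweqr: u−2=s, w−3=t, e−4=a, q−5=l, r−6=l.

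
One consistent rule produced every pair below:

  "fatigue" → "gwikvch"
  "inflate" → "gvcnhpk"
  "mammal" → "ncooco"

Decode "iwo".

The output letters match the input read backwards, each shifted +2: fatigue reversed is eugitaf. The word is reversed, then every letter is shifted forward by 2.
Reversing it on iwo: shift back: i−2=g, w−2=u, o−2=m → gum; then reverse → mug.

mug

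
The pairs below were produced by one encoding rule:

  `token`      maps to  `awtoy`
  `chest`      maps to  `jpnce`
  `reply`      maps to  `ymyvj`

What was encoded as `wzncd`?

Each letter shifts forward by (position + 7), i.e. 7, 8, 9, … — the shift grows by one for each successive letter.
Decoding wzncd: w−7=p, z−8=r, n−9=e, c−10=s, d−11=s.

press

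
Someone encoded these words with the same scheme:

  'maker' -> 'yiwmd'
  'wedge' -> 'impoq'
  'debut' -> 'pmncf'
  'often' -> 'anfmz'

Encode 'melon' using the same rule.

Shifts by position in maker: pos 0: m→y (+12), pos 1: a→i (+8), pos 2: k→w (+12), pos 3: e→m (+8) — repeating every 2. The shifts repeat in a cycle of length 2: positions 0,1,… shift by +12, +8, then the pattern repeats.
On melon: m+12=y, e+8=m, l+12=x, o+8=w, n+12=z.

ymxwz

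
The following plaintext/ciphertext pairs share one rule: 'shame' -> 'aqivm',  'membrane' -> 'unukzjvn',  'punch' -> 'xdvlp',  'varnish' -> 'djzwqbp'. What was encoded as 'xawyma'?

Shifts by position in shame: pos 0: s→a (+8), pos 1: h→q (+9), pos 2: a→i (+8), pos 3: m→v (+9) — repeating every 2. The shifts repeat in a cycle of length 2: positions 0,1,… shift by +8, +9, then the pattern repeats.
Decoding xawyma: x−8=p, a−9=r, w−8=o, y−9=p, m−8=e, a−9=r.

proper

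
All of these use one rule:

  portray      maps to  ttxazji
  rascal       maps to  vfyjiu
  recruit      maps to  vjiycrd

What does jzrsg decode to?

fully

In portray: p→t is +4, o→t is +5, r→x is +6, t→a is +7 — the shift increases by 1 each position. The shift increases by 1 at each position, starting from +4: 4, 5, 6, ….
Undoing it on jzrsg: j−4=f, z−5=u, r−6=l, s−7=l, g−8=y.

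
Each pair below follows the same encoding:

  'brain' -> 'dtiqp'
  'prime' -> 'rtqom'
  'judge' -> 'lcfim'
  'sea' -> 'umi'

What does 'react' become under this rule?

The shift depends on letter class: consonant b→d is +2, but vowel a→i is +8. Two shifts are in play — +8 for a/e/i/o/u, +2 for every other letter.
On react: r(cons)+2=t, e(vowel)+8=m, a(vowel)+8=i, c(cons)+2=e, t(cons)+2=v.

tmiev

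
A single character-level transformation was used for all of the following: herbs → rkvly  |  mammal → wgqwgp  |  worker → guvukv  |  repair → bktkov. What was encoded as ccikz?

sweat

Shifts by position in herbs: pos 0: h→r (+10), pos 1: e→k (+6), pos 2: r→v (+4), pos 3: b→l (+10), pos 4: s→y (+6) — repeating every 3. It's a Vigenère-style cipher with numeric key [10,6,4]: position i shifts by key[i mod 3].
Undoing it on ccikz: c−10=s, c−6=w, i−4=e, k−10=a, z−6=t.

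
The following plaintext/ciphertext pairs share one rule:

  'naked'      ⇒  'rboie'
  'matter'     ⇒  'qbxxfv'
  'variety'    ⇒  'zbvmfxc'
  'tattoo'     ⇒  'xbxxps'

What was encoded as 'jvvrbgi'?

Shifts by position in naked: pos 0: n→r (+4), pos 1: a→b (+1), pos 2: k→o (+4), pos 3: e→i (+4), pos 4: d→e (+1) — repeating every 3. It's a Vigenère-style cipher with numeric key [4,1,4]: position i shifts by key[i mod 3].
Reversing it on jvvrbgi: j−4=f, v−1=u, v−4=r, r−4=n, b−1=a, g−4=c, i−4=e.

furnace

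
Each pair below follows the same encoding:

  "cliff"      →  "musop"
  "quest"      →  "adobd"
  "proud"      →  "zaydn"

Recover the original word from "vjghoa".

Shifts by position in cliff: pos 0: c→m (+10), pos 1: l→u (+9), pos 2: i→s (+10), pos 3: f→o (+9) — repeating every 2. The shifts repeat in a cycle of length 2: positions 0,1,… shift by +10, +9, then the pattern repeats.
Undoing it on vjghoa: v−10=l, j−9=a, g−10=w, h−9=y, o−10=e, a−9=r.

lawyer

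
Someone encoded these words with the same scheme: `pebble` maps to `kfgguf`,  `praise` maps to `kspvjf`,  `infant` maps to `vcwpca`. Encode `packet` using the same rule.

kpxdfa

p(15)→k(10) and e(4)→f(5) fit y≡17x+15 (mod 26); the inverse of 17 mod 26 is 23. Treating letters as 0–25, the rule is x ↦ 17x + 15 (mod 26).
On packet: p(15)→17·15+15≡10=k; a(0)→17·0+15≡15=p; c(2)→17·2+15≡23=x; k(10)→17·10+15≡3=d; e(4)→17·4+15≡5=f; t(19)→17·19+15≡0=a (all mod 26).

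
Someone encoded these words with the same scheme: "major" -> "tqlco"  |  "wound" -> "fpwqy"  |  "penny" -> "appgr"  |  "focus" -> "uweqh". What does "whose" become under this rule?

The output letters match the input read backwards, each shifted +2: major reversed is rojam. Read the word backwards and shift each letter +2.
Applying it to whose: reverse → esohw; then shift: e+2=g, s+2=u, o+2=q, h+2=j, w+2=y.

guqjy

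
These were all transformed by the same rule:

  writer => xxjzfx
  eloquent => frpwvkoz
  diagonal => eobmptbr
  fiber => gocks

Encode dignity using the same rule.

eohtjzz

Shifts by position in writer: pos 0: w→x (+1), pos 1: r→x (+6), pos 2: i→j (+1), pos 3: t→z (+6) — repeating every 2. The shifts repeat in a cycle of length 2: positions 0,1,… shift by +1, +6, then the pattern repeats.
On dignity: d+1=e, i+6=o, g+1=h, n+6=t, i+1=j, t+6=z, y+1=z.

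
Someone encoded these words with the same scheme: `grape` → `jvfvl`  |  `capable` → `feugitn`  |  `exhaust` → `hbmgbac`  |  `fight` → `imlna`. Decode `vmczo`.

sixth

In grape: g→j is +3, r→v is +4, a→f is +5, p→v is +6 — the shift increases by 1 each position. Letter i (0-indexed) is shifted by i+3, so successive shifts are 3, 4, 5, ….
Decoding vmczo: v−3=s, m−4=i, c−5=x, z−6=t, o−7=h.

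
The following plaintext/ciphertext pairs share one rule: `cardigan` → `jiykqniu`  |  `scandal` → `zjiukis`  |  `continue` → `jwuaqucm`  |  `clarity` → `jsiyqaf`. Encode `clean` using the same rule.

The shift depends on letter class: consonant c→j is +7, but vowel a→i is +8. Vowels shift forward by 8 and consonants shift forward by 7.
For clean: c(cons)+7=j, l(cons)+7=s, e(vowel)+8=m, a(vowel)+8=i, n(cons)+7=u.

jsmiu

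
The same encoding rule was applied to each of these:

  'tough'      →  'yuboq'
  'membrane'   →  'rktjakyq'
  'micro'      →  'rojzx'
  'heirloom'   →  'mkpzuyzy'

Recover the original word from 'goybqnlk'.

In tough: t→y is +5, o→u is +6, u→b is +7, g→o is +8 — the shift increases by 1 each position. Each letter shifts forward by (position + 5), i.e. 5, 6, 7, … — the shift grows by one for each successive letter.
Reversing it on goybqnlk: g−5=b, o−6=i, y−7=r, b−8=t, q−9=h, n−10=d, l−11=a, k−12=y.

birthday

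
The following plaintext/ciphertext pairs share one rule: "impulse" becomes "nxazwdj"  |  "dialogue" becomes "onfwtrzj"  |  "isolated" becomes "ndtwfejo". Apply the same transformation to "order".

Two shifts are in play — +5 for a/e/i/o/u, +11 for every other letter.
For order: o(vowel)+5=t, r(cons)+11=c, d(cons)+11=o, e(vowel)+5=j, r(cons)+11=c.

tcojc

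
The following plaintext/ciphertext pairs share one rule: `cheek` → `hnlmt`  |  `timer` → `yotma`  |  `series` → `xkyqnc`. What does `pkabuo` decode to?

In cheek: c→h is +5, h→n is +6, e→l is +7, e→m is +8 — the shift increases by 1 each position. The shift increases by 1 at each position, starting from +5: 5, 6, 7, ….
Decoding pkabuo: p−5=k, k−6=e, a−7=t, b−8=t, u−9=l, o−10=e.

kettle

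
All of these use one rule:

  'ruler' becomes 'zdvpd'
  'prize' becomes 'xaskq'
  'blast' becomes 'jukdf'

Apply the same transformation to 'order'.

In ruler: r→z is +8, u→d is +9, l→v is +10, e→p is +11 — the shift increases by 1 each position. Each letter shifts forward by (position + 8), i.e. 8, 9, 10, … — the shift grows by one for each successive letter.
On order: o+8=w, r+9=a, d+10=n, e+11=p, r+12=d.

wanpd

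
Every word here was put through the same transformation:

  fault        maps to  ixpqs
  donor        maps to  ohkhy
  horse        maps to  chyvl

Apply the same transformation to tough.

shpfc

Each letter's alphabet position (a=0..z=25) is mapped through 23·x+23 mod 26 — an affine cipher.
On tough: t(19)→23·19+23≡18=s; o(14)→23·14+23≡7=h; u(20)→23·20+23≡15=p; g(6)→23·6+23≡5=f; h(7)→23·7+23≡2=c (all mod 26).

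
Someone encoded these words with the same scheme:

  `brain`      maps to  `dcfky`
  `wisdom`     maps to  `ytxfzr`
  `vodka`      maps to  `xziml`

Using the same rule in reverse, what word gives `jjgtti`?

hybrid

Shifts by position in brain: pos 0: b→d (+2), pos 1: r→c (+11), pos 2: a→f (+5), pos 3: i→k (+2), pos 4: n→y (+11) — repeating every 3. It's a Vigenère-style cipher with numeric key [2,11,5]: position i shifts by key[i mod 3].
Reversing it on jjgtti: j−2=h, j−11=y, g−5=b, t−2=r, t−11=i, i−5=d.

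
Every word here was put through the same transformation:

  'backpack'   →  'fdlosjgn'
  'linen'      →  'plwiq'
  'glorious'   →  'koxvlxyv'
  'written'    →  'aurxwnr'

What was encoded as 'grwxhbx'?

Shifts by position in backpack: pos 0: b→f (+4), pos 1: a→d (+3), pos 2: c→l (+9), pos 3: k→o (+4), pos 4: p→s (+3), pos 5: a→j (+9) — repeating every 3. It's a Vigenère-style cipher with numeric key [4,3,9]: position i shifts by key[i mod 3].
Reversing it on grwxhbx: g−4=c, r−3=o, w−9=n, x−4=t, h−3=e, b−9=s, x−4=t.

contest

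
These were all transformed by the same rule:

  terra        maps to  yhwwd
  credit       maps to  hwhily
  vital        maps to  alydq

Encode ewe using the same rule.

hbh

Two shifts are in play — +3 for a/e/i/o/u, +5 for every other letter.
On ewe: e(vowel)+3=h, w(cons)+5=b, e(vowel)+3=h.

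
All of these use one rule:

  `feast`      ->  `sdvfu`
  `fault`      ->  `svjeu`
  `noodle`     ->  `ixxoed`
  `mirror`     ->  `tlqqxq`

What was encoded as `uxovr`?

today

This is an affine cipher: with a=0,…,z=25, each position x becomes (15x+21) mod 26.
Decoding uxovr: u(20)→7·(20−21)≡19=t; x(23)→7·(23−21)≡14=o; o(14)→7·(14−21)≡3=d; v(21)→7·(21−21)≡0=a; r(17)→7·(17−21)≡24=y (all mod 26).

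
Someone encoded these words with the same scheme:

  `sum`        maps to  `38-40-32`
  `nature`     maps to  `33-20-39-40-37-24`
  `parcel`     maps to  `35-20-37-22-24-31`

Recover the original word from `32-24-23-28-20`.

media

s is letter #19 and maps to 38: an offset of 19. Letters become their 1-based position plus 19 (so a→20, b→21, …).
Decoding 32-24-23-28-20: 32→(32−19)÷1=13=m, 24→(24−19)÷1=5=e, 23→(23−19)÷1=4=d, 28→(28−19)÷1=9=i, 20→(20−19)÷1=1=a.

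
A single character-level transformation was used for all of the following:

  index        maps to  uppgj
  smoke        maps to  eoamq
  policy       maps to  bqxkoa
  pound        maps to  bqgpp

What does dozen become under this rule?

pqlgz

Shifts by position in index: pos 0: i→u (+12), pos 1: n→p (+2), pos 2: d→p (+12), pos 3: e→g (+2) — repeating every 2. A repeating key of period 2 is used — shifts +12, +2 over and over.
For dozen: d+12=p, o+2=q, z+12=l, e+2=g, n+12=z.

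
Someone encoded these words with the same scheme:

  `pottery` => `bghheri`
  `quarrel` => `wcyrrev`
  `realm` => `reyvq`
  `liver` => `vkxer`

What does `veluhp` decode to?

length

p(15)→b(1) and o(14)→g(6) fit y≡21x+24 (mod 26); the inverse of 21 mod 26 is 5. Each letter's alphabet position (a=0..z=25) is mapped through 21·x+24 mod 26 — an affine cipher.
Reversing it on veluhp: v(21)→5·(21−24)≡11=l; e(4)→5·(4−24)≡4=e; l(11)→5·(11−24)≡13=n; u(20)→5·(20−24)≡6=g; h(7)→5·(7−24)≡19=t; p(15)→5·(15−24)≡7=h (all mod 26).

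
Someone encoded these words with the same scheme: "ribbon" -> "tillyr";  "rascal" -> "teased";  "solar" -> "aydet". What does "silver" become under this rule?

r(17)→t(19) and i(8)→i(8) fit y≡7x+4 (mod 26); the inverse of 7 mod 26 is 15. Treating letters as 0–25, the rule is x ↦ 7x + 4 (mod 26).
On silver: s(18)→7·18+4≡0=a; i(8)→7·8+4≡8=i; l(11)→7·11+4≡3=d; v(21)→7·21+4≡21=v; e(4)→7·4+4≡6=g; r(17)→7·17+4≡19=t (all mod 26).

aidvgt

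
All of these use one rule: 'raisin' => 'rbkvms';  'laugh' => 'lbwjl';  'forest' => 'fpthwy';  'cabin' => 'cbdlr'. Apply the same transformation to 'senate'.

sfpdxj

In raisin: r→r is +0, a→b is +1, i→k is +2, s→v is +3 — the shift increases by 1 each position. Each letter shifts forward by its position index (0, 1, 2, …) — the shift grows by one for each successive letter.
Applying it to senate: s+0=s, e+1=f, n+2=p, a+3=d, t+4=x, e+5=j.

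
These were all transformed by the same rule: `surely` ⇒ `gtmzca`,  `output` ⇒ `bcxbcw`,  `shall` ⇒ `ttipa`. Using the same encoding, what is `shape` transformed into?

mxipa

Read the word backwards and shift each letter +8.
Applying it to shape: reverse → epahs; then shift: e+8=m, p+8=x, a+8=i, h+8=p, s+8=a.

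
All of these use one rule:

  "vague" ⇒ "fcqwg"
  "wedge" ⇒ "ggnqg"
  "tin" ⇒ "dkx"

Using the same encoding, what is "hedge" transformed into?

rgnqg

The shift depends on letter class: consonant v→f is +10, but vowel a→c is +2. The rule splits by letter class: vowels +2, consonants +10.
For hedge: h(cons)+10=r, e(vowel)+2=g, d(cons)+10=n, g(cons)+10=q, e(vowel)+2=g.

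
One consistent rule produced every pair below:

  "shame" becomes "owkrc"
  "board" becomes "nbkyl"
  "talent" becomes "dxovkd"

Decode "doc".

The output letters match the input read backwards, each shifted +10: shame reversed is emahs. The word is reversed, then every letter is shifted forward by 10.
Reversing it on doc: shift back: d−10=t, o−10=e, c−10=s → tes; then reverse → set.

set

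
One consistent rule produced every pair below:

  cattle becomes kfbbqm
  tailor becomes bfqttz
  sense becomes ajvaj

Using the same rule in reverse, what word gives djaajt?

vessel

Shifts by position in cattle: pos 0: c→k (+8), pos 1: a→f (+5), pos 2: t→b (+8), pos 3: t→b (+8), pos 4: l→q (+5), pos 5: e→m (+8) — repeating every 3. A repeating key of period 3 is used — shifts +8, +5, +8 over and over.
Decoding djaajt: d−8=v, j−5=e, a−8=s, a−8=s, j−5=e, t−8=l.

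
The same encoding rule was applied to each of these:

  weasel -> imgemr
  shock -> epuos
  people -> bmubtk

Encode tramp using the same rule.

Shifts by position in weasel: pos 0: w→i (+12), pos 1: e→m (+8), pos 2: a→g (+6), pos 3: s→e (+12), pos 4: e→m (+8), pos 5: l→r (+6) — repeating every 3. A repeating key of period 3 is used — shifts +12, +8, +6 over and over.
For tramp: t+12=f, r+8=z, a+6=g, m+12=y, p+8=x.

fzgyx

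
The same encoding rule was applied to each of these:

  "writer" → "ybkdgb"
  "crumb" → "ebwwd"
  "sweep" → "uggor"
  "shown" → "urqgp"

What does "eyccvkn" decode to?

Shifts by position in writer: pos 0: w→y (+2), pos 1: r→b (+10), pos 2: i→k (+2), pos 3: t→d (+10) — repeating every 2. It's a Vigenère-style cipher with numeric key [2,10]: position i shifts by key[i mod 2].
Decoding eyccvkn: e−2=c, y−10=o, c−2=a, c−10=s, v−2=t, k−10=a, n−2=l.

coastal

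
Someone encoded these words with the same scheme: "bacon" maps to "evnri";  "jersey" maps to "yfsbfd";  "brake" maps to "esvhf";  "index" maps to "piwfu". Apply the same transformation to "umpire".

tzapsf

b(1)→e(4) and a(0)→v(21) fit y≡9x+21 (mod 26); the inverse of 9 mod 26 is 3. This is an affine cipher: with a=0,…,z=25, each position x becomes (9x+21) mod 26.
Applying it to umpire: u(20)→9·20+21≡19=t; m(12)→9·12+21≡25=z; p(15)→9·15+21≡0=a; i(8)→9·8+21≡15=p; r(17)→9·17+21≡18=s; e(4)→9·4+21≡5=f (all mod 26).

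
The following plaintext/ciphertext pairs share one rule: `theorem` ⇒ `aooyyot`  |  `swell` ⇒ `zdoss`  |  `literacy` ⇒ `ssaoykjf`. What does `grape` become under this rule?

The shift depends on letter class: consonant t→a is +7, but vowel e→o is +10. Vowels shift forward by 10 and consonants shift forward by 7.
On grape: g(cons)+7=n, r(cons)+7=y, a(vowel)+10=k, p(cons)+7=w, e(vowel)+10=o.

nykwo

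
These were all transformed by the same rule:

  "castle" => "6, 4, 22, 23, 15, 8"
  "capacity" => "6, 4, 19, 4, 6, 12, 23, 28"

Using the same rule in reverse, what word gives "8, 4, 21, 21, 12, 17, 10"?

c is letter #3 and maps to 6: an offset of 3. The number is (letter's place in the alphabet, a=1) + 3.
Undoing it on 8, 4, 21, 21, 12, 17, 10: 8→(8−3)÷1=5=e, 4→(4−3)÷1=1=a, 21→(21−3)÷1=18=r, 21→(21−3)÷1=18=r, 12→(12−3)÷1=9=i, 17→(17−3)÷1=14=n, 10→(10−3)÷1=7=g.

earring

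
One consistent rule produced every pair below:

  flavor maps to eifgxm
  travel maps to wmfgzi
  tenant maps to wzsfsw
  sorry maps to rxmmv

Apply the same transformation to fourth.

f(5)→e(4) and l(11)→i(8) fit y≡5x+5 (mod 26); the inverse of 5 mod 26 is 21. Each letter's alphabet position (a=0..z=25) is mapped through 5·x+5 mod 26 — an affine cipher.
For fourth: f(5)→5·5+5≡4=e; o(14)→5·14+5≡23=x; u(20)→5·20+5≡1=b; r(17)→5·17+5≡12=m; t(19)→5·19+5≡22=w; h(7)→5·7+5≡14=o (all mod 26).

exbmwo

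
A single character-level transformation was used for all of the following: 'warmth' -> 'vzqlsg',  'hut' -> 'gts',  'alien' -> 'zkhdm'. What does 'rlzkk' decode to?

Compare letters: w→v is +25, a→z is +25, r→q is +25 — a constant shift. It's a constant shift of +25 (ROT25).
Reversing it on rlzkk: r−25=s, l−25=m, z−25=a, k−25=l, k−25=l.

small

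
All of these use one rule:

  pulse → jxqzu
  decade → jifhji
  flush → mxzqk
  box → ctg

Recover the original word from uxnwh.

The word is reversed, then every letter is shifted forward by 5.
Reversing it on uxnwh: shift back: u−5=p, x−5=s, n−5=i, w−5=r, h−5=c → psirc; then reverse → crisp.

crisp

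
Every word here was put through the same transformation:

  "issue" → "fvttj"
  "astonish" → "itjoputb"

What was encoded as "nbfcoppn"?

moonbeam

Read the word backwards and shift each letter +1.
Decoding nbfcoppn: shift back: n−1=m, b−1=a, f−1=e, c−1=b, o−1=n, p−1=o, p−1=o, n−1=m → maebnoom; then reverse → moonbeam.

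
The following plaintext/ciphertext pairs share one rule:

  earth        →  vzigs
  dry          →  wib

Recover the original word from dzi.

war

Each pair mirrors across the alphabet (e↔v, a↔z, r↔i): positions sum to 25. Letters are reflected about the middle of the alphabet (position → 25−position): Atbash.
Undoing it on dzi: d↔w, z↔a, i↔r.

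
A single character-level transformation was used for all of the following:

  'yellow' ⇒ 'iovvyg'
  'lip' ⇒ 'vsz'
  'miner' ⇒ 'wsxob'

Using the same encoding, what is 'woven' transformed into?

gyfox

Compare letters: y→i is +10, e→o is +10, l→v is +10 — a constant shift. This is a Caesar cipher with shift 10.
For woven: w+10=g, o+10=y, v+10=f, e+10=o, n+10=x.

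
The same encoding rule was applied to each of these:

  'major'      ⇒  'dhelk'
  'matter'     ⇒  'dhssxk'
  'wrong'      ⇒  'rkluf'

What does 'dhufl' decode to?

This is an affine cipher: with a=0,…,z=25, each position x becomes (17x+7) mod 26.
Reversing it on dhufl: d(3)→23·(3−7)≡12=m; h(7)→23·(7−7)≡0=a; u(20)→23·(20−7)≡13=n; f(5)→23·(5−7)≡6=g; l(11)→23·(11−7)≡14=o (all mod 26).

mango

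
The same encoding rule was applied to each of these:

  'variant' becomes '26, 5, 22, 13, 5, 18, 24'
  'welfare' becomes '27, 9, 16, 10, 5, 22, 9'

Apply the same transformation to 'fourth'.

10, 19, 25, 22, 24, 12

v is letter #22 and maps to 26: an offset of 4. The number is (letter's place in the alphabet, a=1) + 4.
Applying it to fourth: f=6→10, o=15→19, u=21→25, r=18→22, t=20→24, h=8→12.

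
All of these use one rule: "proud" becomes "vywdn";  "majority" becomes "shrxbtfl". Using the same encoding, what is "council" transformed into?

ivcwmtx

In proud: p→v is +6, r→y is +7, o→w is +8, u→d is +9 — the shift increases by 1 each position. The shift increases by 1 at each position, starting from +6: 6, 7, 8, ….
On council: c+6=i, o+7=v, u+8=c, n+9=w, c+10=m, i+11=t, l+12=x.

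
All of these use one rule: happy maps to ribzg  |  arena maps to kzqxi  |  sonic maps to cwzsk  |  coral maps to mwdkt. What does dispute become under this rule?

nqezcfo

Shifts by position in happy: pos 0: h→r (+10), pos 1: a→i (+8), pos 2: p→b (+12), pos 3: p→z (+10), pos 4: y→g (+8) — repeating every 3. It's a Vigenère-style cipher with numeric key [10,8,12]: position i shifts by key[i mod 3].
For dispute: d+10=n, i+8=q, s+12=e, p+10=z, u+8=c, t+12=f, e+10=o.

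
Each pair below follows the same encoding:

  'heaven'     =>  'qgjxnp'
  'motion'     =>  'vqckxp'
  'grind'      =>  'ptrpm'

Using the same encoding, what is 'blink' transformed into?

Shifts by position in heaven: pos 0: h→q (+9), pos 1: e→g (+2), pos 2: a→j (+9), pos 3: v→x (+2) — repeating every 2. The shifts repeat in a cycle of length 2: positions 0,1,… shift by +9, +2, then the pattern repeats.
For blink: b+9=k, l+2=n, i+9=r, n+2=p, k+9=t.

knrpt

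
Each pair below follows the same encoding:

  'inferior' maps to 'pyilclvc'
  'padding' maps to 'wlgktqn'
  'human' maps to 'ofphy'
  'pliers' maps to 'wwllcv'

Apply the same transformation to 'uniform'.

bylmzut

Shifts by position in inferior: pos 0: i→p (+7), pos 1: n→y (+11), pos 2: f→i (+3), pos 3: e→l (+7), pos 4: r→c (+11), pos 5: i→l (+3) — repeating every 3. The shifts repeat in a cycle of length 3: positions 0,1,… shift by +7, +11, +3, then the pattern repeats.
Applying it to uniform: u+7=b, n+11=y, i+3=l, f+7=m, o+11=z, r+3=u, m+7=t.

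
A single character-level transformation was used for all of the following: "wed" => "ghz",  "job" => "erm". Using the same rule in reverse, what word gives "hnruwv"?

stroke

Two steps: reverse the string, then apply a Caesar shift of +3.
Undoing it on hnruwv: shift back: h−3=e, n−3=k, r−3=o, u−3=r, w−3=t, v−3=s → ekorts; then reverse → stroke.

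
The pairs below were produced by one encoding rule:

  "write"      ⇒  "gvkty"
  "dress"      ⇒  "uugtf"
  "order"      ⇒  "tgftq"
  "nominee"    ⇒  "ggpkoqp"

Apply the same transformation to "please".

The output letters match the input read backwards, each shifted +2: write reversed is etirw. The word is reversed, then every letter is shifted forward by 2.
Applying it to please: reverse → esaelp; then shift: e+2=g, s+2=u, a+2=c, e+2=g, l+2=n, p+2=r.

gucgnr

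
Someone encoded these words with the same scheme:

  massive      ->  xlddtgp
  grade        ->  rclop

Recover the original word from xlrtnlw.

Compare letters: m→x is +11, a→l is +11, s→d is +11 — a constant shift. Every letter moves 11 places later in the alphabet, wrapping around z→a.
Decoding xlrtnlw: x−11=m, l−11=a, r−11=g, t−11=i, n−11=c, l−11=a, w−11=l.

magical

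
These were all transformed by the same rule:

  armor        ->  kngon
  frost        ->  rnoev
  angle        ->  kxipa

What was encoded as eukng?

swarm

a(0)→k(10) and r(17)→n(13) fit y≡17x+10 (mod 26); the inverse of 17 mod 26 is 23. Each letter's alphabet position (a=0..z=25) is mapped through 17·x+10 mod 26 — an affine cipher.
Undoing it on eukng: e(4)→23·(4−10)≡18=s; u(20)→23·(20−10)≡22=w; k(10)→23·(10−10)≡0=a; n(13)→23·(13−10)≡17=r; g(6)→23·(6−10)≡12=m (all mod 26).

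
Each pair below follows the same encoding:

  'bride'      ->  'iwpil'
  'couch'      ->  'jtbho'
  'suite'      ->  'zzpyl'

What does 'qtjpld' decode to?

It's a Vigenère-style cipher with numeric key [7,5]: position i shifts by key[i mod 2].
Undoing it on qtjpld: q−7=j, t−5=o, j−7=c, p−5=k, l−7=e, d−5=y.

jockey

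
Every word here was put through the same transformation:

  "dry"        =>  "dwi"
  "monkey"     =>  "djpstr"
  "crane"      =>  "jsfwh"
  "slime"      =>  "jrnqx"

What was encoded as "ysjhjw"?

recent

The output letters match the input read backwards, each shifted +5: dry reversed is yrd. Read the word backwards and shift each letter +5.
Reversing it on ysjhjw: shift back: y−5=t, s−5=n, j−5=e, h−5=c, j−5=e, w−5=r → tnecer; then reverse → recent.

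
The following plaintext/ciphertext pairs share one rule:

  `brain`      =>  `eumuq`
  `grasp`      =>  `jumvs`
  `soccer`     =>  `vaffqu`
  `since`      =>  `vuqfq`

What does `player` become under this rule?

Vowels shift forward by 12 and consonants shift forward by 3.
Applying it to player: p(cons)+3=s, l(cons)+3=o, a(vowel)+12=m, y(cons)+3=b, e(vowel)+12=q, r(cons)+3=u.

sombqu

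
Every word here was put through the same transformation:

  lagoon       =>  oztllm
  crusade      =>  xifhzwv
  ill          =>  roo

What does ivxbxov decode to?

Each pair mirrors across the alphabet (l↔o, a↔z, g↔t): positions sum to 25. Letters are reflected about the middle of the alphabet (position → 25−position): Atbash.
Undoing it on ivxbxov: i↔r, v↔e, x↔c, b↔y, x↔c, o↔l, v↔e.

recycle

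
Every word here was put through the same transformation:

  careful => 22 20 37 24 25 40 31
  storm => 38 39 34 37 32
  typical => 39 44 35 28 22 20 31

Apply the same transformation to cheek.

22 27 24 24 30

c is letter #3 and maps to 22: an offset of 19. The number is (letter's place in the alphabet, a=1) + 19.
Applying it to cheek: c=3→22, h=8→27, e=5→24, e=5→24, k=11→30.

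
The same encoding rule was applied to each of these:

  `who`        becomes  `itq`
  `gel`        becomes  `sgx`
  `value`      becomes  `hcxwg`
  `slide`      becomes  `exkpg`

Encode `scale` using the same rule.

eocxg

The shift depends on letter class: consonant w→i is +12, but vowel o→q is +2. Two shifts are in play — +2 for a/e/i/o/u, +12 for every other letter.
For scale: s(cons)+12=e, c(cons)+12=o, a(vowel)+2=c, l(cons)+12=x, e(vowel)+2=g.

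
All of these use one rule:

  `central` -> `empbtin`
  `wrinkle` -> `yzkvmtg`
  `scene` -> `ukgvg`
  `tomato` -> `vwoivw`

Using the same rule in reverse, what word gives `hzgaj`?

Shifts by position in central: pos 0: c→e (+2), pos 1: e→m (+8), pos 2: n→p (+2), pos 3: t→b (+8) — repeating every 2. The shifts repeat in a cycle of length 2: positions 0,1,… shift by +2, +8, then the pattern repeats.
Reversing it on hzgaj: h−2=f, z−8=r, g−2=e, a−8=s, j−2=h.

fresh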